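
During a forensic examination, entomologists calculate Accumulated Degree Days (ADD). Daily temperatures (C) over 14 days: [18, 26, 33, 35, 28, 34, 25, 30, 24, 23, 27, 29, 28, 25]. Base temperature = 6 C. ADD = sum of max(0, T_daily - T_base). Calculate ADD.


Computing ADD day by day:
Day 1: max(0, 18 - 6) = 12
Day 2: max(0, 26 - 6) = 20
Day 3: max(0, 33 - 6) = 27
Day 4: max(0, 35 - 6) = 29
Day 5: max(0, 28 - 6) = 22
Day 6: max(0, 34 - 6) = 28
Day 7: max(0, 25 - 6) = 19
Day 8: max(0, 30 - 6) = 24
Day 9: max(0, 24 - 6) = 18
Day 10: max(0, 23 - 6) = 17
Day 11: max(0, 27 - 6) = 21
Day 12: max(0, 29 - 6) = 23
Day 13: max(0, 28 - 6) = 22
Day 14: max(0, 25 - 6) = 19
Total ADD = 301

301


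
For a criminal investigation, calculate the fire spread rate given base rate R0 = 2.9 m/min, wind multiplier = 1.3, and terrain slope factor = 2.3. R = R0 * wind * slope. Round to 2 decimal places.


Fire spread rate calculation:
R = R0 * wind_factor * slope_factor
= 2.9 * 1.3 * 2.3
= 3.77 * 2.3
= 8.67 m/min

8.67


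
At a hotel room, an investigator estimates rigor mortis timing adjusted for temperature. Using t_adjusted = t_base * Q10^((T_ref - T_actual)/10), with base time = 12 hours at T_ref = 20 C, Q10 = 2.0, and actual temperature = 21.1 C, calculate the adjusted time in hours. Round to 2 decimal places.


Rigor mortis time adjustment:
Exponent = (T_ref - T_actual) / 10 = (20 - 21.1) / 10 = -0.11
Q10 factor = 2.0^-0.11 = 0.92659
t_adjusted = 12 * 0.92659 = 11.12 hours

11.12


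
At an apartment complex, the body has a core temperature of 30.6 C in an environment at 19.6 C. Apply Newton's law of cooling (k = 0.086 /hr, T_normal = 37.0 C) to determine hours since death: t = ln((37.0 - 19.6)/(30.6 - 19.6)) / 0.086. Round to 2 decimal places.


Using Newton's law of cooling:
t = ln((T_normal - T_ambient) / (T_body - T_ambient)) / k
T_normal - T_ambient = 17.4
T_body - T_ambient = 11.0
Ratio = 1.581818
ln(ratio) = 0.458575
t = 0.458575 / 0.086 = 5.33 hours

5.33


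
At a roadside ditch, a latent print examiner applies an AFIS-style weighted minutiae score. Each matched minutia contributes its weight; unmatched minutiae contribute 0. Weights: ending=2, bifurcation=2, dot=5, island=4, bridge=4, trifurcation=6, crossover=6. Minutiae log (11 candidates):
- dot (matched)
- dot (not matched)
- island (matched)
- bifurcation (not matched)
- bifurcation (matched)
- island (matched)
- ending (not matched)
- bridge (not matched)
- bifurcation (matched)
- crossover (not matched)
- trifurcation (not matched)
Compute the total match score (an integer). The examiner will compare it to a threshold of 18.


Weighted minutiae match score:
  dot: matched, +5 (running total 5)
  dot: not matched, +0
  island: matched, +4 (running total 9)
  bifurcation: not matched, +0
  bifurcation: matched, +2 (running total 11)
  island: matched, +4 (running total 15)
  ending: not matched, +0
  bridge: not matched, +0
  bifurcation: matched, +2 (running total 17)
  crossover: not matched, +0
  trifurcation: not matched, +0
Total score = 17
Threshold = 18; verdict = inconclusive

17


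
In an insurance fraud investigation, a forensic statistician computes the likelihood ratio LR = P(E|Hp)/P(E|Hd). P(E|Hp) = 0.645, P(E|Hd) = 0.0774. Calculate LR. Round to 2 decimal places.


Likelihood ratio calculation:
LR = P(E|Hp) / P(E|Hd)
LR = 0.645 / 0.0774
LR = 8.33

8.33


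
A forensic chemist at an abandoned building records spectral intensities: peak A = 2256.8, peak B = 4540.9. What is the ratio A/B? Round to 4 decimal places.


Spectral peak ratio:
Peak A = 2256.8 counts
Peak B = 4540.9 counts
Ratio = 2256.8 / 4540.9 = 0.4970

0.4970


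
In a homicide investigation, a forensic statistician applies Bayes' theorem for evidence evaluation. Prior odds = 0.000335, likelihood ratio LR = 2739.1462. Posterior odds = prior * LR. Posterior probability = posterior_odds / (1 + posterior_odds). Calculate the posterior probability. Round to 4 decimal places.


Bayesian evidence evaluation:
Posterior odds = prior_odds * LR = 0.000335 * 2739.1462 = 0.917614
Posterior probability = posterior_odds / (1 + posterior_odds)
= 0.917614 / (1 + 0.917614)
= 0.917614 / 1.917614
= 0.4785

0.4785


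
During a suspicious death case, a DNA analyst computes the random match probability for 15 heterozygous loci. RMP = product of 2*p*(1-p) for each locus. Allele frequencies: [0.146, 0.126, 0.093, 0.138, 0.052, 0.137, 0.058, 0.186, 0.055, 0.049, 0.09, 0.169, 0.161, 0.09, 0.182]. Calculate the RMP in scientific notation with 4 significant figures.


Computing RMP for 15 loci:
Locus 1: 2 * 0.146 * 0.854 = 0.249368
Locus 2: 2 * 0.126 * 0.874 = 0.220248
Locus 3: 2 * 0.093 * 0.907 = 0.168702
Locus 4: 2 * 0.138 * 0.862 = 0.237912
Locus 5: 2 * 0.052 * 0.948 = 0.098592
Locus 6: 2 * 0.137 * 0.863 = 0.236462
Locus 7: 2 * 0.058 * 0.942 = 0.109272
Locus 8: 2 * 0.186 * 0.814 = 0.302808
Locus 9: 2 * 0.055 * 0.945 = 0.10395
Locus 10: 2 * 0.049 * 0.951 = 0.093198
Locus 11: 2 * 0.09 * 0.91 = 0.1638
Locus 12: 2 * 0.169 * 0.831 = 0.280878
Locus 13: 2 * 0.161 * 0.839 = 0.270158
Locus 14: 2 * 0.09 * 0.91 = 0.1638
Locus 15: 2 * 0.182 * 0.818 = 0.297752
RMP = 9.987e-12

9.987e-12


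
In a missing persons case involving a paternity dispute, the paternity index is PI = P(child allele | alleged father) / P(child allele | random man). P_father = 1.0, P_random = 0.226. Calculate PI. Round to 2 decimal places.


Paternity Index calculation:
PI = P(allele|father) / P(allele|random)
PI = 1.0 / 0.226
PI = 4.42

4.42


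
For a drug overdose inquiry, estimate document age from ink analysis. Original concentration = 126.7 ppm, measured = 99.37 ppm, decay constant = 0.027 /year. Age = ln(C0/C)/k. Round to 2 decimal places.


Document age estimation:
C0/C = 126.7 / 99.37 = 1.275033
ln(C0/C) = 0.242972
t = 0.242972 / 0.027 = 9.00 years

9.00


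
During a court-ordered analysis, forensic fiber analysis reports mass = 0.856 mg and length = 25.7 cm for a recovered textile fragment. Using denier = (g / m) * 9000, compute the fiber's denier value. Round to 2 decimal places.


Denier calculation:
Mass in grams = 0.856 mg / 1000 = 0.000856 g
Length in meters = 25.7 cm / 100 = 0.257 m
Linear density = mass / length = 0.000856 / 0.257 = 0.00333074 g/m
Denier = (g/m) * 9000 = 0.00333074 * 9000 = 29.98

29.98


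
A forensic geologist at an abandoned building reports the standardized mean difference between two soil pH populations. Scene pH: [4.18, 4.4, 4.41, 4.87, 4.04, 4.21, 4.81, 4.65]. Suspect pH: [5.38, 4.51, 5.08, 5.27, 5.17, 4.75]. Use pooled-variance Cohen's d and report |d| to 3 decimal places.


Pooled-variance Cohen's d for soil pH comparison:
Scene mean = 35.57 / 8 = 4.44625
Suspect mean = 30.16 / 6 = 5.026667
Scene sample variance s_s^2 = 0.092655
Suspect sample variance s_c^2 = 0.110187
Pooled variance = ((n_s-1)*s_s^2 + (n_c-1)*s_c^2) / (n_s + n_c - 2) = 0.09996
Pooled SD = sqrt(0.09996) = 0.316165
Mean difference = -0.580417
|d| = |-0.580417| / 0.316165 = 1.836

1.836


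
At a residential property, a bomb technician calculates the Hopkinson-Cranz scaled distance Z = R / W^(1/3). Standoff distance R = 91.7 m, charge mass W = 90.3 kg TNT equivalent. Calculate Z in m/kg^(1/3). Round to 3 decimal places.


Scaled distance calculation:
W^(1/3) = 90.3^(1/3) = 4.486379
Z = R / W^(1/3) = 91.7 / 4.486379
Z = 20.440 m/kg^(1/3)

20.440


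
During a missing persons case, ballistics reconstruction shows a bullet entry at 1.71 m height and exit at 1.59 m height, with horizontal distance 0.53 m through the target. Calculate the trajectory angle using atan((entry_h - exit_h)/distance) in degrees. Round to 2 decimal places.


Bullet trajectory angle:
Height difference = 1.71 - 1.59 = 0.12 m
angle = atan(0.12 / 0.53)
angle = atan(0.226415)
angle = 12.76 degrees

12.76


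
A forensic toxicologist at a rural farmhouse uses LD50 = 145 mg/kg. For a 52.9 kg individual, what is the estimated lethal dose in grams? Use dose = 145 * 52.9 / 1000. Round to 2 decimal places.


Lethal dose calculation:
Lethal dose = LD50 * body_weight / 1000
= 145 * 52.9 / 1000
= 7670.5 / 1000
= 7.67 g

7.67


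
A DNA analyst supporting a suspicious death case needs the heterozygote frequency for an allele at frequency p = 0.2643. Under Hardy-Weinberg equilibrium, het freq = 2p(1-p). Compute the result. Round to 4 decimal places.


Hardy-Weinberg heterozygote frequency:
q = 1 - p = 1 - 0.2643 = 0.7357
2pq = 2 * 0.2643 * 0.7357 = 0.3889

0.3889


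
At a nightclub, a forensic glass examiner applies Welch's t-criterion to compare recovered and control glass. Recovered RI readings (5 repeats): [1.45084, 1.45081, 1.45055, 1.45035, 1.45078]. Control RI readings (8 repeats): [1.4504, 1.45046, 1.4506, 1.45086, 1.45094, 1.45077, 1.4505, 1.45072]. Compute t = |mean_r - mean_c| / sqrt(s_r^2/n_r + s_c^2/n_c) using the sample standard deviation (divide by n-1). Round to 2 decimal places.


Welch's t-criterion for glass RI comparison:
Recovered mean = sum / n_r = 7.25333 / 5 = 1.450666
Control mean = sum / n_c = 11.60525 / 8 = 1.4506562
Recovered sample variance s_r^2 = 4.433e-08
Control sample variance s_c^2 = 3.86839e-08
Welch SE (unpooled) = sqrt(s_r^2/n_r + s_c^2/n_c) = sqrt(8.866e-09 + 4.83549e-09) = sqrt(1.37015e-08) = 0.000117053
|mean_r - mean_c| = 9.75e-06
t = 9.75e-06 / 0.000117053 = 0.08

0.08


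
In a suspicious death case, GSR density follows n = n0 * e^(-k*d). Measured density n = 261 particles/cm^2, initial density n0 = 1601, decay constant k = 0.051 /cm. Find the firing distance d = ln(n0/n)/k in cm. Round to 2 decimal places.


GSR distance calculation:
n0/n = 1601 / 261 = 6.1341
ln(n0/n) = 1.813863
d = 1.813863 / 0.051 = 35.57 cm

35.57


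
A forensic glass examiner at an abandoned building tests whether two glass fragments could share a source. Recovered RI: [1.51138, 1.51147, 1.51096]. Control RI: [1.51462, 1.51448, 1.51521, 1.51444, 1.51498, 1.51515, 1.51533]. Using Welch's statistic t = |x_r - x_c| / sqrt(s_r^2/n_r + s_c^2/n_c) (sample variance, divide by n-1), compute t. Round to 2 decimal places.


Welch's t-criterion for glass RI comparison:
Recovered mean = sum / n_r = 4.53381 / 3 = 1.51127
Control mean = sum / n_c = 10.60421 / 7 = 1.5148871
Recovered sample variance s_r^2 = 7.41e-08
Control sample variance s_c^2 = 1.35857e-07
Welch SE (unpooled) = sqrt(s_r^2/n_r + s_c^2/n_c) = sqrt(2.47e-08 + 1.94082e-08) = sqrt(4.41082e-08) = 0.00021002
|mean_r - mean_c| = 0.00361714
t = 0.00361714 / 0.00021002 = 17.22

17.22


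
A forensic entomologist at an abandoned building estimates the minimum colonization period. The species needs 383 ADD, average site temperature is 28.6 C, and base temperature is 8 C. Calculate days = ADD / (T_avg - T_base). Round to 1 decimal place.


Insect development time:
Effective temperature = avg_temp - T_base = 28.6 - 8 = 20.6 C
Days = ADD / effective_temp = 383 / 20.6 = 18.6 days

18.6


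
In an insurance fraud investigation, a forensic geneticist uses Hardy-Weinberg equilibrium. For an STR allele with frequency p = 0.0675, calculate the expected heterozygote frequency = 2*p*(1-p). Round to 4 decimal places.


Hardy-Weinberg heterozygote frequency:
q = 1 - p = 1 - 0.0675 = 0.9325
2pq = 2 * 0.0675 * 0.9325 = 0.1259

0.1259


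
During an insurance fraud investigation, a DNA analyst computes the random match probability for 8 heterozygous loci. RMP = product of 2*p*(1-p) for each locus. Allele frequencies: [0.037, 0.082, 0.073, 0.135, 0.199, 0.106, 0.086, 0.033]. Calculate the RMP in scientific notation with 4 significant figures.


Computing RMP for 8 loci:
Locus 1: 2 * 0.037 * 0.963 = 0.071262
Locus 2: 2 * 0.082 * 0.918 = 0.150552
Locus 3: 2 * 0.073 * 0.927 = 0.135342
Locus 4: 2 * 0.135 * 0.865 = 0.23355
Locus 5: 2 * 0.199 * 0.801 = 0.318798
Locus 6: 2 * 0.106 * 0.894 = 0.189528
Locus 7: 2 * 0.086 * 0.914 = 0.157208
Locus 8: 2 * 0.033 * 0.967 = 0.063822
RMP = 2.056e-07

2.056e-07


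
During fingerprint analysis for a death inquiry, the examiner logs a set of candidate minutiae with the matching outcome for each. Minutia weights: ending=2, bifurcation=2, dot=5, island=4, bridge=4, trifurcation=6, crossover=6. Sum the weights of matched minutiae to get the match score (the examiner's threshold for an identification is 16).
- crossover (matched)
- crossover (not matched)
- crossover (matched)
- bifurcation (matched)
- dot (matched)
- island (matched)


Weighted minutiae match score:
  crossover: matched, +6 (running total 6)
  crossover: not matched, +0
  crossover: matched, +6 (running total 12)
  bifurcation: matched, +2 (running total 14)
  dot: matched, +5 (running total 19)
  island: matched, +4 (running total 23)
Total score = 23
Threshold = 16; verdict = identification

23


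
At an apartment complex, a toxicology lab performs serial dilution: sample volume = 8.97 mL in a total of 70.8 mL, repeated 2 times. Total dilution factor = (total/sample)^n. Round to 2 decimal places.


Dilution factor calculation:
Single dilution = V_total / V_sample = 70.8 / 8.97 ≈ 7.892977
Number of dilutions = 2
Total DF = (70.8 / 8.97)^2 (full precision, rounded at the end) = 62.30

62.30


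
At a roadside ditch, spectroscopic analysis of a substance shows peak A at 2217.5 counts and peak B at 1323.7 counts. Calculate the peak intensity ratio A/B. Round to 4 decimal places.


Spectral peak ratio:
Peak A = 2217.5 counts
Peak B = 1323.7 counts
Ratio = 2217.5 / 1323.7 = 1.6752

1.6752


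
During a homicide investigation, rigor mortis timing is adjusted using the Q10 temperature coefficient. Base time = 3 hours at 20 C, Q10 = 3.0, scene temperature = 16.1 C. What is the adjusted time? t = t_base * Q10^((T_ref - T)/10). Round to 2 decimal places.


Rigor mortis time adjustment:
Exponent = (T_ref - T_actual) / 10 = (20 - 16.1) / 10 = 0.39
Q10 factor = 3.0^0.39 = 1.53489
t_adjusted = 3 * 1.53489 = 4.60 hours

4.60


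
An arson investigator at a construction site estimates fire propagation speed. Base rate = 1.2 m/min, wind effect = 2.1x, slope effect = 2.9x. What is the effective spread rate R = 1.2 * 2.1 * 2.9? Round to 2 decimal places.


Fire spread rate calculation:
R = R0 * wind_factor * slope_factor
= 1.2 * 2.1 * 2.9
= 2.52 * 2.9
= 7.31 m/min

7.31


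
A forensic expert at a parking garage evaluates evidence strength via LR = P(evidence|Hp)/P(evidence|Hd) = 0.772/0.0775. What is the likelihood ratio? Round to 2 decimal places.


Likelihood ratio calculation:
LR = P(E|Hp) / P(E|Hd)
LR = 0.772 / 0.0775
LR = 9.96

9.96


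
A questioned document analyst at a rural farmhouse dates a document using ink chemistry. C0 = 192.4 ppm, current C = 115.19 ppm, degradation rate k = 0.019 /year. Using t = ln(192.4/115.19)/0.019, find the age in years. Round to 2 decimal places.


Document age estimation:
C0/C = 192.4 / 115.19 = 1.670284
ln(C0/C) = 0.512994
t = 0.512994 / 0.019 = 27.00 years

27.00


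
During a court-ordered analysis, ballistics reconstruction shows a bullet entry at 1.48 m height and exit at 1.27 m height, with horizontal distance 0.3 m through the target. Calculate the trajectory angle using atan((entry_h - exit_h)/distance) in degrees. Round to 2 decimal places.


Bullet trajectory angle:
Height difference = 1.48 - 1.27 = 0.21 m
angle = atan(0.21 / 0.3)
angle = atan(0.7)
angle = 34.99 degrees

34.99


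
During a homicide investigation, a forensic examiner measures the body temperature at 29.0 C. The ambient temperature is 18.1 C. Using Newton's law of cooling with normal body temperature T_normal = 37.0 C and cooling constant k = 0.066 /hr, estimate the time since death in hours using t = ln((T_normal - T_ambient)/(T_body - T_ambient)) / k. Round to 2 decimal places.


Using Newton's law of cooling:
t = ln((T_normal - T_ambient) / (T_body - T_ambient)) / k
T_normal - T_ambient = 18.9
T_body - T_ambient = 10.9
Ratio = 1.733945
ln(ratio) = 0.550399
t = 0.550399 / 0.066 = 8.34 hours

8.34


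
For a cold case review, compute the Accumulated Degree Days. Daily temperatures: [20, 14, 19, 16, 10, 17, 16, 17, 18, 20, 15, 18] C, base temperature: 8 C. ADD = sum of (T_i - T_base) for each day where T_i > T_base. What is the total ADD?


Computing ADD day by day:
Day 1: max(0, 20 - 8) = 12
Day 2: max(0, 14 - 8) = 6
Day 3: max(0, 19 - 8) = 11
Day 4: max(0, 16 - 8) = 8
Day 5: max(0, 10 - 8) = 2
Day 6: max(0, 17 - 8) = 9
Day 7: max(0, 16 - 8) = 8
Day 8: max(0, 17 - 8) = 9
Day 9: max(0, 18 - 8) = 10
Day 10: max(0, 20 - 8) = 12
Day 11: max(0, 15 - 8) = 7
Day 12: max(0, 18 - 8) = 10
Total ADD = 104

104


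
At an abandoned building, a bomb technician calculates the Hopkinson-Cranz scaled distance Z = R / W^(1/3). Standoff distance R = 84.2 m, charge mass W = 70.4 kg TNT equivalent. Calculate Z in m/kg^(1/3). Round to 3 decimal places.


Scaled distance calculation:
W^(1/3) = 70.4^(1/3) = 4.12912
Z = R / W^(1/3) = 84.2 / 4.12912
Z = 20.392 m/kg^(1/3)

20.392


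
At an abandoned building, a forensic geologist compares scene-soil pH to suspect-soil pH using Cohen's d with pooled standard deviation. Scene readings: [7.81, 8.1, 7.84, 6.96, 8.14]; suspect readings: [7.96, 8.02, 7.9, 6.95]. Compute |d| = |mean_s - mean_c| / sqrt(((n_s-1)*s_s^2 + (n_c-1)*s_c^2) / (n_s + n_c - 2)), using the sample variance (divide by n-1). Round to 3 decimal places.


Pooled-variance Cohen's d for soil pH comparison:
Scene mean = 38.85 / 5 = 7.77
Suspect mean = 30.83 / 4 = 7.7075
Scene sample variance s_s^2 = 0.2271
Suspect sample variance s_c^2 = 0.257425
Pooled variance = ((n_s-1)*s_s^2 + (n_c-1)*s_c^2) / (n_s + n_c - 2) = 0.240096
Pooled SD = sqrt(0.240096) = 0.489996
Mean difference = 0.0625
|d| = |0.0625| / 0.489996 = 0.128

0.128


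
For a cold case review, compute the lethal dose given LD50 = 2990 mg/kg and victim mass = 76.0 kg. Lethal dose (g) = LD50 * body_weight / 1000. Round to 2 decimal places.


Lethal dose calculation:
Lethal dose = LD50 * body_weight / 1000
= 2990 * 76.0 / 1000
= 227240 / 1000
= 227.24 g

227.24


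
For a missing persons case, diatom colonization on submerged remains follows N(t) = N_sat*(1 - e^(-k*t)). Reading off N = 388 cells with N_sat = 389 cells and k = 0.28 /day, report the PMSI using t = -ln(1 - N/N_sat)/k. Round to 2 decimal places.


PMSI from diatom colonization curve:
N / N_sat = 388 / 389 = 0.997429
1 - N/N_sat = 0.002571
ln(1 - N/N_sat) = -5.96346
t = -ln(1 - N/N_sat) / k = -(-5.96346) / 0.28 = 21.30 days

21.30


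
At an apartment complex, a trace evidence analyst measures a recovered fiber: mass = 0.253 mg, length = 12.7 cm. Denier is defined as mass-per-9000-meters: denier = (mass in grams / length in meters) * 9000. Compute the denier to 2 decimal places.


Denier calculation:
Mass in grams = 0.253 mg / 1000 = 0.000253 g
Length in meters = 12.7 cm / 100 = 0.127 m
Linear density = mass / length = 0.000253 / 0.127 = 0.00199213 g/m
Denier = (g/m) * 9000 = 0.00199213 * 9000 = 17.93

17.93


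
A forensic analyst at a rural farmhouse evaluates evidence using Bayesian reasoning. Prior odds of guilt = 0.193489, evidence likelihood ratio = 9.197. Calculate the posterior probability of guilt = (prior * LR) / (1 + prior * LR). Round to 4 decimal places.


Bayesian evidence evaluation:
Posterior odds = prior_odds * LR = 0.193489 * 9.197 = 1.779518
Posterior probability = posterior_odds / (1 + posterior_odds)
= 1.779518 / (1 + 1.779518)
= 1.779518 / 2.779518
= 0.6402

0.6402


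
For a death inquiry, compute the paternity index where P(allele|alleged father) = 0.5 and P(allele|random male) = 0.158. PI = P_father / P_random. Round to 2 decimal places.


Paternity Index calculation:
PI = P(allele|father) / P(allele|random)
PI = 0.5 / 0.158
PI = 3.16

3.16


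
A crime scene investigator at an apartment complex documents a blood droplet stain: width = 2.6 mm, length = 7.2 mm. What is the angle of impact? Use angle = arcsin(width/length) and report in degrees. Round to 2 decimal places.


Blood spatter impact angle calculation:
width / length = 2.6 / 7.2 = 0.361111
angle = arcsin(0.361111)
angle = 21.17 degrees

21.17


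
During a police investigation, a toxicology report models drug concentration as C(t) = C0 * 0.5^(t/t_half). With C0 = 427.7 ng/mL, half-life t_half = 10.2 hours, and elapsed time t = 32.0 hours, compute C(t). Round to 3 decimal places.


Drug concentration decay:
Number of half-lives = t / t_half = 32.0 / 10.2 = 3.137255
Decay factor = 0.5^3.137255 = 0.11365594
C(t) = 427.7 * 0.11365594 = 48.611 ng/mL

48.611


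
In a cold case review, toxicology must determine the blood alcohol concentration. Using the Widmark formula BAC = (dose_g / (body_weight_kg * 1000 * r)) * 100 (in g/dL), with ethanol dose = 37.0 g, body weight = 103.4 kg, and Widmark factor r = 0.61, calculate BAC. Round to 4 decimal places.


Applying the Widmark formula:
BAC = (dose_g / (body_wt * 1000 * r)) * 100
Denominator = 103.4 * 1000 * 0.61 = 63074
BAC = (37.0 / 63074) * 100
BAC = 0.0587 g/dL

0.0587


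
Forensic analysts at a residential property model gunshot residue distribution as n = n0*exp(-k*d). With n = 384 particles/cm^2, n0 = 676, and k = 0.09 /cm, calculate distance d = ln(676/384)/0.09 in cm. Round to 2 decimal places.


GSR distance calculation:
n0/n = 676 / 384 = 1.760417
ln(n0/n) = 0.565551
d = 0.565551 / 0.09 = 6.28 cm

6.28


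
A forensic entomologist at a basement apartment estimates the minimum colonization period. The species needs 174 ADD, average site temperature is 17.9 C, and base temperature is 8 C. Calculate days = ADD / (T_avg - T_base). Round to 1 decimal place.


Insect development time:
Effective temperature = avg_temp - T_base = 17.9 - 8 = 9.9 C
Days = ADD / effective_temp = 174 / 9.9 = 17.6 days

17.6


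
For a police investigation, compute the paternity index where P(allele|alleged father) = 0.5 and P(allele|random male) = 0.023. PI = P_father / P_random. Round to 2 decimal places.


Paternity Index calculation:
PI = P(allele|father) / P(allele|random)
PI = 0.5 / 0.023
PI = 21.74

21.74


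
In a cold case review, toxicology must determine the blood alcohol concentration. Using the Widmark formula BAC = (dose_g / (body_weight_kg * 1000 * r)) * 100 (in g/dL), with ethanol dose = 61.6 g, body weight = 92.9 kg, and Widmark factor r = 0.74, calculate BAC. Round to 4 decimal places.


Applying the Widmark formula:
BAC = (dose_g / (body_wt * 1000 * r)) * 100
Denominator = 92.9 * 1000 * 0.74 = 68746
BAC = (61.6 / 68746) * 100
BAC = 0.0896 g/dL

0.0896


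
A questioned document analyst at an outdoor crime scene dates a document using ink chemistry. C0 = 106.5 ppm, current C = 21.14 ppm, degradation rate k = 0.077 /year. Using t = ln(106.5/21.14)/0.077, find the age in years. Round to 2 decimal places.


Document age estimation:
C0/C = 106.5 / 21.14 = 5.037843
ln(C0/C) = 1.616978
t = 1.616978 / 0.077 = 21.00 years

21.00


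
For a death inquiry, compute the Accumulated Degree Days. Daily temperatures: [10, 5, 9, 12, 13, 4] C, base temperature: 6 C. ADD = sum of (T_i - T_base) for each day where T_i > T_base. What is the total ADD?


Computing ADD day by day:
Day 1: max(0, 10 - 6) = 4
Day 2: max(0, 5 - 6) = 0
Day 3: max(0, 9 - 6) = 3
Day 4: max(0, 12 - 6) = 6
Day 5: max(0, 13 - 6) = 7
Day 6: max(0, 4 - 6) = 0
Total ADD = 20

20


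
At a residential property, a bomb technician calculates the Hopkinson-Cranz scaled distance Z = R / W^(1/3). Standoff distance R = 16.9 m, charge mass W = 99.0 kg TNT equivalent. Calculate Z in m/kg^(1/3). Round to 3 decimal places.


Scaled distance calculation:
W^(1/3) = 99.0^(1/3) = 4.626065
Z = R / W^(1/3) = 16.9 / 4.626065
Z = 3.653 m/kg^(1/3)

3.653


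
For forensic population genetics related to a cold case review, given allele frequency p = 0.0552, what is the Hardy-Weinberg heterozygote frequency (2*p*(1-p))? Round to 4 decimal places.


Hardy-Weinberg heterozygote frequency:
q = 1 - p = 1 - 0.0552 = 0.9448
2pq = 2 * 0.0552 * 0.9448 = 0.1043

0.1043


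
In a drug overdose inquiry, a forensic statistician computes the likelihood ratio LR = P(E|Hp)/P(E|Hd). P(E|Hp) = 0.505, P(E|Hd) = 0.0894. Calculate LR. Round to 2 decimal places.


Likelihood ratio calculation:
LR = P(E|Hp) / P(E|Hd)
LR = 0.505 / 0.0894
LR = 5.65

5.65


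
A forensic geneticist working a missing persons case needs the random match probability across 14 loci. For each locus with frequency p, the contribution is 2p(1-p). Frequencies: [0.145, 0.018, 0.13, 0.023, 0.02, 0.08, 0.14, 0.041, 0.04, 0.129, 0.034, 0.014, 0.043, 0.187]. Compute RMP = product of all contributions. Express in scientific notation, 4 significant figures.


Computing RMP for 14 loci:
Locus 1: 2 * 0.145 * 0.855 = 0.24795
Locus 2: 2 * 0.018 * 0.982 = 0.035352
Locus 3: 2 * 0.13 * 0.87 = 0.2262
Locus 4: 2 * 0.023 * 0.977 = 0.044942
Locus 5: 2 * 0.02 * 0.98 = 0.0392
Locus 6: 2 * 0.08 * 0.92 = 0.1472
Locus 7: 2 * 0.14 * 0.86 = 0.2408
Locus 8: 2 * 0.041 * 0.959 = 0.078638
Locus 9: 2 * 0.04 * 0.96 = 0.0768
Locus 10: 2 * 0.129 * 0.871 = 0.224718
Locus 11: 2 * 0.034 * 0.966 = 0.065688
Locus 12: 2 * 0.014 * 0.986 = 0.027608
Locus 13: 2 * 0.043 * 0.957 = 0.082302
Locus 14: 2 * 0.187 * 0.813 = 0.304062
RMP = 7.626e-15

7.626e-15


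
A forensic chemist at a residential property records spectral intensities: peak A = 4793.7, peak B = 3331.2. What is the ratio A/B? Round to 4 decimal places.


Spectral peak ratio:
Peak A = 4793.7 counts
Peak B = 3331.2 counts
Ratio = 4793.7 / 3331.2 = 1.4390

1.4390


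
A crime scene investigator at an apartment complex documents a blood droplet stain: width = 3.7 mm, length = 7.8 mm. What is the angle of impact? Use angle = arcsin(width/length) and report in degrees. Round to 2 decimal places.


Blood spatter impact angle calculation:
width / length = 3.7 / 7.8 = 0.474359
angle = arcsin(0.474359)
angle = 28.32 degrees

28.32


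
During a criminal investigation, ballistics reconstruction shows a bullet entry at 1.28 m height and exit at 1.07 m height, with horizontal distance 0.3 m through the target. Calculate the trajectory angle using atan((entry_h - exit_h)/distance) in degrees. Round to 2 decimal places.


Bullet trajectory angle:
Height difference = 1.28 - 1.07 = 0.21 m
angle = atan(0.21 / 0.3)
angle = atan(0.7)
angle = 34.99 degrees

34.99


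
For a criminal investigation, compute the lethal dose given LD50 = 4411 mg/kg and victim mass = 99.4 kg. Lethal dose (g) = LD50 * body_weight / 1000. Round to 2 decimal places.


Lethal dose calculation:
Lethal dose = LD50 * body_weight / 1000
= 4411 * 99.4 / 1000
= 438453.4 / 1000
= 438.45 g

438.45


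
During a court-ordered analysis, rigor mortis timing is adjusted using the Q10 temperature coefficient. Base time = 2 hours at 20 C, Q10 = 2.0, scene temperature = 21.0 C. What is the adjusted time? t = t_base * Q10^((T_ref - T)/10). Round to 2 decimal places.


Rigor mortis time adjustment:
Exponent = (T_ref - T_actual) / 10 = (20 - 21.0) / 10 = -0.1
Q10 factor = 2.0^-0.1 = 0.93303
t_adjusted = 2 * 0.93303 = 1.87 hours

1.87


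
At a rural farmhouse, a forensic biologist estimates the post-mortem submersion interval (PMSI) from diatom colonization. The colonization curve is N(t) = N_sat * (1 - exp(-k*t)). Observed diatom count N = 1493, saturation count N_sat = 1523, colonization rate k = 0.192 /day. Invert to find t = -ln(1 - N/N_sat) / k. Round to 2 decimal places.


PMSI from diatom colonization curve:
N / N_sat = 1493 / 1523 = 0.980302
1 - N/N_sat = 0.019698
ln(1 - N/N_sat) = -3.927238
t = -ln(1 - N/N_sat) / k = -(-3.927238) / 0.192 = 20.45 days

20.45


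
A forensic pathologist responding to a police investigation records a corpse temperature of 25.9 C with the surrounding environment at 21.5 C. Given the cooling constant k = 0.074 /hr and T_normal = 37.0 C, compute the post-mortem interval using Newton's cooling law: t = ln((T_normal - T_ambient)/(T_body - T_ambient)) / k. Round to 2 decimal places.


Using Newton's law of cooling:
t = ln((T_normal - T_ambient) / (T_body - T_ambient)) / k
T_normal - T_ambient = 15.5
T_body - T_ambient = 4.4
Ratio = 3.522727
ln(ratio) = 1.259235
t = 1.259235 / 0.074 = 17.02 hours

17.02


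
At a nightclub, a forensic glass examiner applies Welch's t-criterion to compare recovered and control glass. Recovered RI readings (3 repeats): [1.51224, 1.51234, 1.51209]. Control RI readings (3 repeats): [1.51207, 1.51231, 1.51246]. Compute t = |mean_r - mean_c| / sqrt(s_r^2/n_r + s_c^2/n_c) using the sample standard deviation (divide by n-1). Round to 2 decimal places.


Welch's t-criterion for glass RI comparison:
Recovered mean = sum / n_r = 4.53667 / 3 = 1.5122233
Control mean = sum / n_c = 4.53684 / 3 = 1.51228
Recovered sample variance s_r^2 = 1.58333e-08
Control sample variance s_c^2 = 3.87e-08
Welch SE (unpooled) = sqrt(s_r^2/n_r + s_c^2/n_c) = sqrt(5.27778e-09 + 1.29e-08) = sqrt(1.81778e-08) = 0.000134825
|mean_r - mean_c| = 5.66667e-05
t = 5.66667e-05 / 0.000134825 = 0.42

0.42


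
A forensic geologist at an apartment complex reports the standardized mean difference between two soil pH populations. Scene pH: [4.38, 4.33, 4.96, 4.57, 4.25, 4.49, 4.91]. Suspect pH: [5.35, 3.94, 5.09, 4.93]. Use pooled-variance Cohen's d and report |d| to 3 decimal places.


Pooled-variance Cohen's d for soil pH comparison:
Scene mean = 31.89 / 7 = 4.555714
Suspect mean = 19.31 / 4 = 4.8275
Scene sample variance s_s^2 = 0.078129
Suspect sample variance s_c^2 = 0.380025
Pooled variance = ((n_s-1)*s_s^2 + (n_c-1)*s_c^2) / (n_s + n_c - 2) = 0.178761
Pooled SD = sqrt(0.178761) = 0.422801
Mean difference = -0.271786
|d| = |-0.271786| / 0.422801 = 0.643

0.643


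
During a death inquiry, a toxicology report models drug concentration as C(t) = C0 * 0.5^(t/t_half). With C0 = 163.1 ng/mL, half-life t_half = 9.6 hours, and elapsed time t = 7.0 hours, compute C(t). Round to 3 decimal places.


Drug concentration decay:
Number of half-lives = t / t_half = 7.0 / 9.6 = 0.729167
Decay factor = 0.5^0.729167 = 0.60325213
C(t) = 163.1 * 0.60325213 = 98.390 ng/mL

98.390


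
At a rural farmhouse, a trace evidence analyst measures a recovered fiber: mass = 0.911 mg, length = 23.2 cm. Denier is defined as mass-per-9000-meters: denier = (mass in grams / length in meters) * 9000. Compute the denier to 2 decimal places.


Denier calculation:
Mass in grams = 0.911 mg / 1000 = 0.000911 g
Length in meters = 23.2 cm / 100 = 0.232 m
Linear density = mass / length = 0.000911 / 0.232 = 0.00392672 g/m
Denier = (g/m) * 9000 = 0.00392672 * 9000 = 35.34

35.34


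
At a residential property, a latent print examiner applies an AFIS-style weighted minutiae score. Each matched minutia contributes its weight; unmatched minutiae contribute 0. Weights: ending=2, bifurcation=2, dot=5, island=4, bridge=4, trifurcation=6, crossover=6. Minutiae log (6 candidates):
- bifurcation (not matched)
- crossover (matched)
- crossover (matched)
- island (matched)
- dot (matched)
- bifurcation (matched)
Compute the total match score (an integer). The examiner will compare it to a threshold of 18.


Weighted minutiae match score:
  bifurcation: not matched, +0
  crossover: matched, +6 (running total 6)
  crossover: matched, +6 (running total 12)
  island: matched, +4 (running total 16)
  dot: matched, +5 (running total 21)
  bifurcation: matched, +2 (running total 23)
Total score = 23
Threshold = 18; verdict = identification

23


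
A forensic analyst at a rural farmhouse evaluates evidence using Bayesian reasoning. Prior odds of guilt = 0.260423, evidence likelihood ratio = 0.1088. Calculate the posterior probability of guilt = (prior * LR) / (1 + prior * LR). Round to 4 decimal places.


Bayesian evidence evaluation:
Posterior odds = prior_odds * LR = 0.260423 * 0.1088 = 0.02833402
Posterior probability = posterior_odds / (1 + posterior_odds)
= 0.02833402 / (1 + 0.02833402)
= 0.02833402 / 1.02833402
= 0.0276

0.0276


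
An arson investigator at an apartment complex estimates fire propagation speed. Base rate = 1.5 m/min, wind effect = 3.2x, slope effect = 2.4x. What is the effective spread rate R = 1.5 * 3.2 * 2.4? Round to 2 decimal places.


Fire spread rate calculation:
R = R0 * wind_factor * slope_factor
= 1.5 * 3.2 * 2.4
= 4.8 * 2.4
= 11.52 m/min

11.52


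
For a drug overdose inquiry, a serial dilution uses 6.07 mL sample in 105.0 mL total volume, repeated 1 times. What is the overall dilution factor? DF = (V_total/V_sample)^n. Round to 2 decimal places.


Dilution factor calculation:
Single dilution = V_total / V_sample = 105.0 / 6.07 ≈ 17.298188
Number of dilutions = 1
Total DF = (105.0 / 6.07)^1 (full precision, rounded at the end) = 17.30

17.30


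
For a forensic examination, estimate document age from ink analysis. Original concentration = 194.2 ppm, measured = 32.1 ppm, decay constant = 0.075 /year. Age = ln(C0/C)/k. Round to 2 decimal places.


Document age estimation:
C0/C = 194.2 / 32.1 = 6.049844
ln(C0/C) = 1.800032
t = 1.800032 / 0.075 = 24.00 years

24.00


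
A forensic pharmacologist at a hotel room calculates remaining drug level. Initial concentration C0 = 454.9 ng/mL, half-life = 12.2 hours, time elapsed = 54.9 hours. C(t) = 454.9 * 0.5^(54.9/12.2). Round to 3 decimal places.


Drug concentration decay:
Number of half-lives = t / t_half = 54.9 / 12.2 = 4.5
Decay factor = 0.5^4.5 = 0.04419417
C(t) = 454.9 * 0.04419417 = 20.104 ng/mL

20.104


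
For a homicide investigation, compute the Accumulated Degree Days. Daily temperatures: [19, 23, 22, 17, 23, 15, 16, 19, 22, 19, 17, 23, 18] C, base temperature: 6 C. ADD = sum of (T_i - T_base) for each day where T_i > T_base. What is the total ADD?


Computing ADD day by day:
Day 1: max(0, 19 - 6) = 13
Day 2: max(0, 23 - 6) = 17
Day 3: max(0, 22 - 6) = 16
Day 4: max(0, 17 - 6) = 11
Day 5: max(0, 23 - 6) = 17
Day 6: max(0, 15 - 6) = 9
Day 7: max(0, 16 - 6) = 10
Day 8: max(0, 19 - 6) = 13
Day 9: max(0, 22 - 6) = 16
Day 10: max(0, 19 - 6) = 13
Day 11: max(0, 17 - 6) = 11
Day 12: max(0, 23 - 6) = 17
Day 13: max(0, 18 - 6) = 12
Total ADD = 175

175


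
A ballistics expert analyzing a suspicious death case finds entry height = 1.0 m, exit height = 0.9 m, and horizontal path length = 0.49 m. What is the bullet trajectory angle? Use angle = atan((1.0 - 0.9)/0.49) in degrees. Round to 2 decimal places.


Bullet trajectory angle:
Height difference = 1.0 - 0.9 = 0.1 m
angle = atan(0.1 / 0.49)
angle = atan(0.204082)
angle = 11.53 degrees

11.53


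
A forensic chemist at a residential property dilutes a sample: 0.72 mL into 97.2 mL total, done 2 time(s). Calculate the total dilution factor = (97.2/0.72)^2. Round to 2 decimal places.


Dilution factor calculation:
Single dilution = V_total / V_sample = 97.2 / 0.72 ≈ 135
Number of dilutions = 2
Total DF = (97.2 / 0.72)^2 (full precision, rounded at the end) = 18225.00

18225.00


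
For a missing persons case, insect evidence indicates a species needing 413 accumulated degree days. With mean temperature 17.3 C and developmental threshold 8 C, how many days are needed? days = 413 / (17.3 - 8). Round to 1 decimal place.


Insect development time:
Effective temperature = avg_temp - T_base = 17.3 - 8 = 9.3 C
Days = ADD / effective_temp = 413 / 9.3 = 44.4 days

44.4


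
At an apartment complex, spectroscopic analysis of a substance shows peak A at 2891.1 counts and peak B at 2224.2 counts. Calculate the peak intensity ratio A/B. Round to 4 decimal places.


Spectral peak ratio:
Peak A = 2891.1 counts
Peak B = 2224.2 counts
Ratio = 2891.1 / 2224.2 = 1.2998

1.2998


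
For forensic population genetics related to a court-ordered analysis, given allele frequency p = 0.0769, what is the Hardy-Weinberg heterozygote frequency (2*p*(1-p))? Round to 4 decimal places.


Hardy-Weinberg heterozygote frequency:
q = 1 - p = 1 - 0.0769 = 0.9231
2pq = 2 * 0.0769 * 0.9231 = 0.1420

0.1420


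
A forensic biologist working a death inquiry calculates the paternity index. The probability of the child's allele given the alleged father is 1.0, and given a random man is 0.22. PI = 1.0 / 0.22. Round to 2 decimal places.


Paternity Index calculation:
PI = P(allele|father) / P(allele|random)
PI = 1.0 / 0.22
PI = 4.55

4.55


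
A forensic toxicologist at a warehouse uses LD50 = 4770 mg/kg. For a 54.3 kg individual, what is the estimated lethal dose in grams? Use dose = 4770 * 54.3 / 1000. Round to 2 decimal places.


Lethal dose calculation:
Lethal dose = LD50 * body_weight / 1000
= 4770 * 54.3 / 1000
= 259011 / 1000
= 259.01 g

259.01


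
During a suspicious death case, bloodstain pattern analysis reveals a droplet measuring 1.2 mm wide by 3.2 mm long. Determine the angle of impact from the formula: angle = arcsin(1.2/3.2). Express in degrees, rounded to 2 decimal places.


Blood spatter impact angle calculation:
width / length = 1.2 / 3.2 = 0.375
angle = arcsin(0.375)
angle = 22.02 degrees

22.02


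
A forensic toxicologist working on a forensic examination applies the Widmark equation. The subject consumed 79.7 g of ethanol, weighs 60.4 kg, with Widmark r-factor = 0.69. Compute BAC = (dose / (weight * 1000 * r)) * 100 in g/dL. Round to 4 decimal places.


Applying the Widmark formula:
BAC = (dose_g / (body_wt * 1000 * r)) * 100
Denominator = 60.4 * 1000 * 0.69 = 41676
BAC = (79.7 / 41676) * 100
BAC = 0.1912 g/dL

0.1912


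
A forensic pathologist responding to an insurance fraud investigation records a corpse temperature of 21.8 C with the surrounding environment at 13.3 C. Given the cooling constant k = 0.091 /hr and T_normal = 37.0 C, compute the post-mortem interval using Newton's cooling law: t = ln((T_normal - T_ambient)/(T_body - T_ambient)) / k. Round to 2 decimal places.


Using Newton's law of cooling:
t = ln((T_normal - T_ambient) / (T_body - T_ambient)) / k
T_normal - T_ambient = 23.7
T_body - T_ambient = 8.5
Ratio = 2.788235
ln(ratio) = 1.025409
t = 1.025409 / 0.091 = 11.27 hours

11.27


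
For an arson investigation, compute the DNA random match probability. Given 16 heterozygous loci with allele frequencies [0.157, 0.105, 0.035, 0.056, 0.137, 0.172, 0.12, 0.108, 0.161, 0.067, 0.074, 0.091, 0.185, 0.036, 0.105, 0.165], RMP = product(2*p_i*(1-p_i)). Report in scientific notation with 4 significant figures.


Computing RMP for 16 loci:
Locus 1: 2 * 0.157 * 0.843 = 0.264702
Locus 2: 2 * 0.105 * 0.895 = 0.18795
Locus 3: 2 * 0.035 * 0.965 = 0.06755
Locus 4: 2 * 0.056 * 0.944 = 0.105728
Locus 5: 2 * 0.137 * 0.863 = 0.236462
Locus 6: 2 * 0.172 * 0.828 = 0.284832
Locus 7: 2 * 0.12 * 0.88 = 0.2112
Locus 8: 2 * 0.108 * 0.892 = 0.192672
Locus 9: 2 * 0.161 * 0.839 = 0.270158
Locus 10: 2 * 0.067 * 0.933 = 0.125022
Locus 11: 2 * 0.074 * 0.926 = 0.137048
Locus 12: 2 * 0.091 * 0.909 = 0.165438
Locus 13: 2 * 0.185 * 0.815 = 0.30155
Locus 14: 2 * 0.036 * 0.964 = 0.069408
Locus 15: 2 * 0.105 * 0.895 = 0.18795
Locus 16: 2 * 0.165 * 0.835 = 0.27555
RMP = 8.084e-13

8.084e-13


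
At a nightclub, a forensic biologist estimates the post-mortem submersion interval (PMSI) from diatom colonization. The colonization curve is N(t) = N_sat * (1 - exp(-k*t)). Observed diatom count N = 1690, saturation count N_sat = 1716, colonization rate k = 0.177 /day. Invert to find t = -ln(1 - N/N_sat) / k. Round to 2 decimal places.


PMSI from diatom colonization curve:
N / N_sat = 1690 / 1716 = 0.984848
1 - N/N_sat = 0.015152
ln(1 - N/N_sat) = -4.189623
t = -ln(1 - N/N_sat) / k = -(-4.189623) / 0.177 = 23.67 days

23.67


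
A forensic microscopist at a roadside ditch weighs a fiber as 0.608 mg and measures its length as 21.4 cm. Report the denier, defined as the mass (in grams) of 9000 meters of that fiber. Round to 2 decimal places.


Denier calculation:
Mass in grams = 0.608 mg / 1000 = 0.000608 g
Length in meters = 21.4 cm / 100 = 0.214 m
Linear density = mass / length = 0.000608 / 0.214 = 0.00284112 g/m
Denier = (g/m) * 9000 = 0.00284112 * 9000 = 25.57

25.57


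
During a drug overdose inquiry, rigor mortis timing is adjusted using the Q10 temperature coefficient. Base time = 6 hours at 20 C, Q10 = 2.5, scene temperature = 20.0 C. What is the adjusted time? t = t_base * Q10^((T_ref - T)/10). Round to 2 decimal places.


Rigor mortis time adjustment:
Exponent = (T_ref - T_actual) / 10 = (20 - 20.0) / 10 = 0
Q10 factor = 2.5^0 = 1
t_adjusted = 6 * 1 = 6.00 hours

6.00
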